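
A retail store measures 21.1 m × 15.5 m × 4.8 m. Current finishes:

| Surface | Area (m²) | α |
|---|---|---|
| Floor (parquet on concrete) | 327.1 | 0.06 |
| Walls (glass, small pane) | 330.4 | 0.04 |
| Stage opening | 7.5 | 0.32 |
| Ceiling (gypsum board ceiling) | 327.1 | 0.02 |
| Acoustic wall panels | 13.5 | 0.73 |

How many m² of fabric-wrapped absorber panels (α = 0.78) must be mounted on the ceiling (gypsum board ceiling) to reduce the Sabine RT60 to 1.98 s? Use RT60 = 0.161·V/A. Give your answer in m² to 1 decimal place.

A₁ = Σ Sᵢαᵢ = 327.1·0.06 + 330.4·0.04 + 7.5·0.32 + 327.1·0.02 + 13.5·0.73 = 51.639 sabins.
V = 1569.84 m³. Target absorption A₂ = 0.161 × 1569.84 / 1.98 = 127.649 sabins.
ΔA needed = 127.649 − 51.639 = 76.010 sabins.
Each m² of panel replacing the ceiling (gypsum board ceiling) adds (0.78 − 0.02) = 0.76 sabins.
Panel area = 76.010 / 0.76 = 100.0 m².

100.0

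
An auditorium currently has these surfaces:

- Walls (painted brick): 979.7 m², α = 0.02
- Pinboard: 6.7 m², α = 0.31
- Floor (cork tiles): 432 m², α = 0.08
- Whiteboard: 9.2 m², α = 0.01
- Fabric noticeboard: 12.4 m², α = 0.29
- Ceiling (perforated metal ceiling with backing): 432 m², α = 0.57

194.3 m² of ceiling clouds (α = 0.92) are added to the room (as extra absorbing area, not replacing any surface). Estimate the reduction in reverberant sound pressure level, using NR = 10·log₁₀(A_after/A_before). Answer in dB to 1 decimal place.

2.0 dB

Total absorption A_before = 979.7·0.02 + 6.7·0.31 + 432·0.08 + 9.2·0.01 + 12.4·0.29 + 432·0.57
  = 19.594 + 2.077 + 34.560 + 0.092 + 3.596 + 246.240 = 306.159 m² sabins.
Added absorption = 194.3 × 0.92 = 178.756 sabins.
A_after = 306.159 + 178.756 = 484.915 sabins.
Reduction = 10 log₁₀(A_after/A_before) = 10 log₁₀(1.5839) = 2.0 dB.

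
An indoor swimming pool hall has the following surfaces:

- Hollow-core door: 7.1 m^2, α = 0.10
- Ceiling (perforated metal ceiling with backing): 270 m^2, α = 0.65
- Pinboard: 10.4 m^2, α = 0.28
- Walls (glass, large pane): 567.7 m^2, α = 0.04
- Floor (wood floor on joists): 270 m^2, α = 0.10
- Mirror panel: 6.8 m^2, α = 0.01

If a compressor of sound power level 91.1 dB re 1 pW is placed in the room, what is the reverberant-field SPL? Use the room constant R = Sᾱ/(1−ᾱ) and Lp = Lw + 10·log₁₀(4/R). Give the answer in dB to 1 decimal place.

Σ(Sᵢαᵢ) = 7.1×0.10 + 270×0.65 + 10.4×0.28 + 567.7×0.04 + 270×0.10 + 6.8×0.01 = 228.898; total area S = 1132.0 m^2.
ᾱ = 0.2022, so room constant R = A/(1−ᾱ) = 286.912 m^2.
Lp = 91.1 + 10·log₁₀(4/286.912) = 91.1 + (-18.56) = 72.5 dB.

72.5 dB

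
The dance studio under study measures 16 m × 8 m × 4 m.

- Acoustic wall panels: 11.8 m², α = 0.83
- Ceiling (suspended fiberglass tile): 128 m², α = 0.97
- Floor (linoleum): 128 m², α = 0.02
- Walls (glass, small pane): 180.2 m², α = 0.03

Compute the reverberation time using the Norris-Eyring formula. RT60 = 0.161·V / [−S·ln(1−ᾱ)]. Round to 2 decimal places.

Total surface area S = 11.8 + 128 + 128 + 180.2 = 448.0 m².
Absorption A = 11.8·0.83 + 128·0.97 + 128·0.02 + 180.2·0.03 = 141.920 sabins.
ᾱ = 141.920 / 448.0 = 0.3168.
Eyring denominator: −S ln(1−ᾱ) = 170.674.
V = 16 × 8 × 4 = 512 m³.
RT60 = 0.161 × 512 / 170.674 = 0.48 s.

0.48 sec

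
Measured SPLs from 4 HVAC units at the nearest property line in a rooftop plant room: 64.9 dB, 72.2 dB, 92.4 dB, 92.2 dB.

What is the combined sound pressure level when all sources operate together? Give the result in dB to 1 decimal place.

95.3 dB

Σ 10^(Lᵢ/10) = 3.417e+09.
Combined level = 10 log₁₀(3.417e+09) = 95.3 dB.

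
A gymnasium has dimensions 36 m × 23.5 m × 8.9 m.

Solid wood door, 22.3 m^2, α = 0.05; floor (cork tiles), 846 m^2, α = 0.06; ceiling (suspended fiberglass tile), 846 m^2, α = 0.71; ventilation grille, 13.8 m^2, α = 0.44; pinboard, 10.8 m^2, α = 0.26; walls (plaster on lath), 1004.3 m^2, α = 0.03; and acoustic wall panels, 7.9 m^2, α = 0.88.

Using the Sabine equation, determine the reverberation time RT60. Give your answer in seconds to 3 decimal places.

1.735 s

Equivalent absorption area: A = 22.3×0.05 + 846×0.06 + 846×0.71 + 13.8×0.44 + 10.8×0.26 + 1004.3×0.03 + 7.9×0.88 = 698.496 m^2.
V = 36·23.5·8.9 = 7529.4 m³.
Sabine: RT60 = 0.161 × 7529.4 / 698.496 = 1.735 s.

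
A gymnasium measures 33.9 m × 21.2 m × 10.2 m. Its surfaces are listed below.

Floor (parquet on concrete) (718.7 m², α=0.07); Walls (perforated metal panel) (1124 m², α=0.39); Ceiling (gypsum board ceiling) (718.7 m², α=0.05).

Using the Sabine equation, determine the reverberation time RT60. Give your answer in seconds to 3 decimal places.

Equivalent absorption area: A = 718.7·0.07 + 1124·0.39 + 718.7·0.05 = 524.604 m².
Room volume: 7330.536 m³.
RT60 = 0.161 · V / A = 0.161 × 7330.536 / 524.604 = 2.250 s.

2.250 s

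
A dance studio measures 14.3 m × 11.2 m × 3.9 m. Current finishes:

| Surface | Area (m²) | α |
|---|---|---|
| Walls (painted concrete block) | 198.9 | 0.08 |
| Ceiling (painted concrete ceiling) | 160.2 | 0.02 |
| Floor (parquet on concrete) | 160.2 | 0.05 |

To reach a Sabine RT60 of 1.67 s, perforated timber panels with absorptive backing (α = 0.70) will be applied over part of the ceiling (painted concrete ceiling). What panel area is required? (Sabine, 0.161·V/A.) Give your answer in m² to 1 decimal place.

Total absorption A₁ = 198.9×0.08 + 160.2×0.02 + 160.2×0.05
  = 15.912 + 3.204 + 8.010 = 27.126 m² sabins.
Required A₂ = 0.161·624.624/1.67 = 60.218 sabins.
Absorption to add: 60.218 − 27.126 = 33.092 sabins.
Net gain per m²: Δα = 0.70 − 0.02 = 0.68.
Panel area = 33.092 / 0.68 = 48.7 m².

48.7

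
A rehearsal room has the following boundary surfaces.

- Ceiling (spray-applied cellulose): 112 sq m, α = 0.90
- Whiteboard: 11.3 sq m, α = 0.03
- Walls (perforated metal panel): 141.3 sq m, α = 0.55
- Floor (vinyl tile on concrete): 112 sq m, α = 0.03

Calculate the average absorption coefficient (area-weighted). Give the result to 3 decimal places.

0.484

S = Σ Sᵢ = 112 + 11.3 + 141.3 + 112 = 376.6 sq m.
Σ(Sᵢαᵢ) = 112×0.90 + 11.3×0.03 + 141.3×0.55 + 112×0.03 = 182.214.
ᾱ = A/S = 0.484.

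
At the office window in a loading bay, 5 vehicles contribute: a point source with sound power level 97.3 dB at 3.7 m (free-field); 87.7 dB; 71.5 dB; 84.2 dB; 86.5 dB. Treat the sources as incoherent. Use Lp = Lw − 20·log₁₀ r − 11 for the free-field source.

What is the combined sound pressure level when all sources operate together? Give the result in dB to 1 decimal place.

91.3 dB

Source at 3.7 m: Lp = 97.3 − 20·log₁₀(3.7) − 11 = 74.9 dB.
Sum in the linear (power) domain: Σ 10^(Lᵢ/10) = 10^(74.9/10) + 10^(87.7/10) + 10^(71.5/10) + 10^(84.2/10) + 10^(86.5/10) = 1.344e+09.
L_total = 10·log₁₀(1.344e+09) = 91.3 dB.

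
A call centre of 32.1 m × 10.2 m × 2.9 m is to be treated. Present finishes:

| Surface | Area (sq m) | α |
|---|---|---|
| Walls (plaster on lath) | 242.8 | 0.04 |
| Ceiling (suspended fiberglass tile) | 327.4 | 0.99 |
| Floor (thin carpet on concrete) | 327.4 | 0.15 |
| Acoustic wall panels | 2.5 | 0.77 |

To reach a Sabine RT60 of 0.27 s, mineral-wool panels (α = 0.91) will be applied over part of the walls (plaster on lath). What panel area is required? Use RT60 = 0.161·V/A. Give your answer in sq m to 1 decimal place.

A₁ = Σ Sᵢαᵢ = 242.8*0.04 + 327.4*0.99 + 327.4*0.15 + 2.5*0.77 = 384.873 sabins.
V = 949.518 m³. Target absorption A₂ = 0.161 × 949.518 / 0.27 = 566.194 sabins.
Absorption to add: 566.194 − 384.873 = 181.321 sabins.
Net gain per sq m: Δα = 0.91 − 0.04 = 0.87.
Panel area = 181.321 / 0.87 = 208.4 sq m.

208.4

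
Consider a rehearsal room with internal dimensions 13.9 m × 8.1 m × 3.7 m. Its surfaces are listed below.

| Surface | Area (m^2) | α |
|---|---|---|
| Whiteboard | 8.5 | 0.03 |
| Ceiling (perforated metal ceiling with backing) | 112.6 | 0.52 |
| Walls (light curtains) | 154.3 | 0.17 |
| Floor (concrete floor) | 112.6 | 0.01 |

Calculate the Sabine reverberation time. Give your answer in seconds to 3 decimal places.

0.778 sec

Equivalent absorption area: A = 8.5*0.03 + 112.6*0.52 + 154.3*0.17 + 112.6*0.01 = 86.164 m^2.
Room volume: 416.583 m³.
T = 0.161 V/A = 0.161·416.583/86.164 = 0.778 s.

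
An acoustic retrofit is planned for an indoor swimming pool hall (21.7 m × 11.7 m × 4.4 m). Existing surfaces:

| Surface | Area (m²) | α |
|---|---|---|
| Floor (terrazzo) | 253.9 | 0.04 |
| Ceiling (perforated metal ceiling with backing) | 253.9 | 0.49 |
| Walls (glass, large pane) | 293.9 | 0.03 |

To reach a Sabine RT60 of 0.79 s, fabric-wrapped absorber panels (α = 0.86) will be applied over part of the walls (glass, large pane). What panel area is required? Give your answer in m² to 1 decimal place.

101.5

A₁ = Σ Sᵢαᵢ = 253.9*0.04 + 253.9*0.49 + 293.9*0.03 = 143.384 sabins.
V = 1117.116 m³. Target absorption A₂ = 0.161 × 1117.116 / 0.79 = 227.665 sabins.
Absorption to add: 227.665 − 143.384 = 84.281 sabins.
Net gain per m²: Δα = 0.86 − 0.03 = 0.83.
Area = ΔA/Δα = 84.281/0.83 = 101.5 m².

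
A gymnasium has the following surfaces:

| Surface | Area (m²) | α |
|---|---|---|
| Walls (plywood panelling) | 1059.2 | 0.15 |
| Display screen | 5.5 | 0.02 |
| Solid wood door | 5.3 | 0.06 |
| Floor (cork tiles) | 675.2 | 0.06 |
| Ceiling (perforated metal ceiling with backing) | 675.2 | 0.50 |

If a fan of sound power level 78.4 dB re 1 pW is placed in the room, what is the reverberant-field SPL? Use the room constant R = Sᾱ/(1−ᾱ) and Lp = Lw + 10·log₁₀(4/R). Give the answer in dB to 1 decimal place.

56.0 dB

Σ(Sᵢαᵢ) = 1059.2·0.15 + 5.5·0.02 + 5.3·0.06 + 675.2·0.06 + 675.2·0.50 = 537.420; total area S = 2420.4 m².
ᾱ = 0.2220, so room constant R = A/(1−ᾱ) = 690.771 m².
Lp = 78.4 + 10·log₁₀(4/690.771) = 78.4 + (-22.37) = 56.0 dB.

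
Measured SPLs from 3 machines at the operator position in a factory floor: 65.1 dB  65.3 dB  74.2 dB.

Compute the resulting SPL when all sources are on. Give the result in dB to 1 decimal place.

Σ 10^(Lᵢ/10) = 3.293e+07.
Back to dB: 10·log₁₀ Σ = 75.2 dB.

75.2 dB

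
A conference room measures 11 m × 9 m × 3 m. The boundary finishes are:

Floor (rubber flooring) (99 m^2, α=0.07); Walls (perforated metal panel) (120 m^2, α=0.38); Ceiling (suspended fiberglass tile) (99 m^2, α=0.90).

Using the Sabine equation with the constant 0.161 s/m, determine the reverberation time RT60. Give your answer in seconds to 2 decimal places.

Equivalent absorption area: A = 99*0.07 + 120*0.38 + 99*0.90 = 141.630 m^2.
Volume V = 11 × 9 × 3 = 297 m³.
Sabine: RT60 = 0.161 × 297 / 141.630 = 0.34 s.

0.34 sec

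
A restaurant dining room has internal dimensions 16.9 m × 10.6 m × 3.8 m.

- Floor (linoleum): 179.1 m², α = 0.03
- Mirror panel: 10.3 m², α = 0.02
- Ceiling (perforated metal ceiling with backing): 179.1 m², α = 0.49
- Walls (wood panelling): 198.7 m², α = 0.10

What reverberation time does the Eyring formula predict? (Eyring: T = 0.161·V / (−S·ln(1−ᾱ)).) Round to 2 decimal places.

0.87 s

S = Σ Sᵢ = 567.2 m².
Σ(Sᵢαᵢ) = 179.1×0.03 + 10.3×0.02 + 179.1×0.49 + 198.7×0.10 = 113.208.
Mean coefficient ᾱ = A/S = 0.1996.
−S·ln(1−ᾱ) = −567.2 × ln(1 − 0.1996) = 126.283.
V = 16.9 × 10.6 × 3.8 = 680.732 m³.
T = 0.161·V/[−S·ln(1−ᾱ)] = 0.161·680.732/126.283 = 0.87 s.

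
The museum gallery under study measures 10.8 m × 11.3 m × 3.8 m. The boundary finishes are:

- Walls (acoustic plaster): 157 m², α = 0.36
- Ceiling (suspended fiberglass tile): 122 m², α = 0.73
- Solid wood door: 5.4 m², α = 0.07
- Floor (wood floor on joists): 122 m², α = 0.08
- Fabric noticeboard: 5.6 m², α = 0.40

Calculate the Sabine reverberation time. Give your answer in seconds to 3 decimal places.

Total absorption A = 157×0.36 + 122×0.73 + 5.4×0.07 + 122×0.08 + 5.6×0.40
  = 56.520 + 89.060 + 0.378 + 9.760 + 2.240 = 157.958 m² sabins.
Room volume: 463.752 m³.
RT60 = 0.161 · V / A = 0.161 × 463.752 / 157.958 = 0.473 s.

0.473 s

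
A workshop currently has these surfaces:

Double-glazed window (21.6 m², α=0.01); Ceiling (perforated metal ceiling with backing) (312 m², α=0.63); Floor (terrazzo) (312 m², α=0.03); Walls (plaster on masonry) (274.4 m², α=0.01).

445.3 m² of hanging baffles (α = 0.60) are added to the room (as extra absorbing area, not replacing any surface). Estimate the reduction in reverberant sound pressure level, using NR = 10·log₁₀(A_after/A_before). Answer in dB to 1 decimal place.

3.6 dB

Equivalent absorption area: A_before = 21.6×0.01 + 312×0.63 + 312×0.03 + 274.4×0.01 = 208.880 m².
Treatment contributes 445.3·0.60 = 267.180 sabins.
A_after = 208.880 + 267.180 = 476.060 sabins.
Reduction = 10 log₁₀(A_after/A_before) = 10 log₁₀(2.2791) = 3.6 dB.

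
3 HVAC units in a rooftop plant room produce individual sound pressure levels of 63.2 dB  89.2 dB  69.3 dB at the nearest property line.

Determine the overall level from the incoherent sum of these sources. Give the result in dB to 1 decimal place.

89.3 dB

Sum in the linear (power) domain: Σ 10^(Lᵢ/10) = 10^(63.2/10) + 10^(89.2/10) + 10^(69.3/10) = 8.424e+08.
Combined level = 10 log₁₀(8.424e+08) = 89.3 dB.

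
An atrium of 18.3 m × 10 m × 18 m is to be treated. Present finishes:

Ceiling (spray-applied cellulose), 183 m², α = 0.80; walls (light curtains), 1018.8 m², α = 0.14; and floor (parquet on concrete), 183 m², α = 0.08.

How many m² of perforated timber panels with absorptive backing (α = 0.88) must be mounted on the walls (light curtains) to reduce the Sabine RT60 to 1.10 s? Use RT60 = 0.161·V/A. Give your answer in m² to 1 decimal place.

Summing Sᵢαᵢ: 146.400 + 142.632 + 14.640 → A₁ = 303.672 sabins.
V = 3294 m³. Target absorption A₂ = 0.161 × 3294 / 1.10 = 482.122 sabins.
Absorption to add: 482.122 − 303.672 = 178.450 sabins.
Net gain per m²: Δα = 0.88 − 0.14 = 0.74.
Panel area = 178.450 / 0.74 = 241.1 m².

241.1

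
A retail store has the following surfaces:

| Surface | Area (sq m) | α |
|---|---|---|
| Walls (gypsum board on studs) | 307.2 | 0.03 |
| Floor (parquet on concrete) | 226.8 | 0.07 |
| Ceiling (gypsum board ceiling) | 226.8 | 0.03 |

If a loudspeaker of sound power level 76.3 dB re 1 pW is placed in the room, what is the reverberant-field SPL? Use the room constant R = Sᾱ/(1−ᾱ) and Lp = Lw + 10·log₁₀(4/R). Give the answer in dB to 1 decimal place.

67.1 dB

A = 31.896 sabins; S = 760.8 sq m.
ᾱ = 31.896/760.8 = 0.0419; R = Sᾱ/(1−ᾱ) = 31.896/(1−0.0419) = 33.291 sq m.
Lp = 76.3 + 10·log₁₀(4/33.291) = 76.3 + (-9.20) = 67.1 dB.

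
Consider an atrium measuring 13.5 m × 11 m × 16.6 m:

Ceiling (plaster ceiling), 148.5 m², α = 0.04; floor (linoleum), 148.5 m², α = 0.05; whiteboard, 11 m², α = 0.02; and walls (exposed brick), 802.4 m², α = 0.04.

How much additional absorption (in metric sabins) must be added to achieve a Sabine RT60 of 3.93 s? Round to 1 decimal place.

Equivalent absorption area: A₁ = 148.5×0.04 + 148.5×0.05 + 11×0.02 + 802.4×0.04 = 45.681 m².
For T = 3.93 s, need A₂ = 0.161·V/T = 0.161·2465.1/3.93 = 100.988 sabins.
Shortfall: 100.988 − 45.681 = 55.3 sabins.

55.3 sabins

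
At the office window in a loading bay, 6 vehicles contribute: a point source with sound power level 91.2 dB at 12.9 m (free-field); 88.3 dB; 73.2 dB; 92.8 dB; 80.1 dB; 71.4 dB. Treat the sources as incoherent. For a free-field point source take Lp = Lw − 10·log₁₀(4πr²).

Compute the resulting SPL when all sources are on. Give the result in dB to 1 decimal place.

94.3 dB

Source at 12.9 m: Lp = 91.2 − 10·log₁₀(4π·12.9²) = 91.2 − 10·log₁₀(2091.170) = 58.0 dB.
Σ 10^(Lᵢ/10) = 2.719e+09.
Back to dB: 10·log₁₀ Σ = 94.3 dB.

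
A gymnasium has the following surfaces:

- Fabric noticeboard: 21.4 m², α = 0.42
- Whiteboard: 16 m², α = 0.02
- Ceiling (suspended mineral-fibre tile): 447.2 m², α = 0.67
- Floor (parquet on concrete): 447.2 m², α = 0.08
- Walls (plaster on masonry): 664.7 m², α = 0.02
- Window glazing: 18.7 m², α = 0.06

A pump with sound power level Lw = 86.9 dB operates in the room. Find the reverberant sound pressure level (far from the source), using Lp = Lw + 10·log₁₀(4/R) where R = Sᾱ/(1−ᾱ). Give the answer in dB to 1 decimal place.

66.3 dB

A = 359.124 sabins; S = 1615.2 m².
ᾱ = 359.124/1615.2 = 0.2223; R = Sᾱ/(1−ᾱ) = 359.124/(1−0.2223) = 461.777 m².
Lp = Lw + 10 log₁₀(4/R) = 86.9 -20.62 = 66.3 dB.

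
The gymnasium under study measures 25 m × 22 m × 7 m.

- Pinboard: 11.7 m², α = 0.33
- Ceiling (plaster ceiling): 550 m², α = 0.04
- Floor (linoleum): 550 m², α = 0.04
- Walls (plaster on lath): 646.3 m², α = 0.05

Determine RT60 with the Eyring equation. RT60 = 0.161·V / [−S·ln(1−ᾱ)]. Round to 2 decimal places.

7.55 s

Total surface area S = 11.7 + 550 + 550 + 646.3 = 1758.0 m².
Absorption A = 11.7·0.33 + 550·0.04 + 550·0.04 + 646.3·0.05 = 80.176 sabins.
Mean coefficient ᾱ = A/S = 0.0456.
−S·ln(1−ᾱ) = −1758.0 × ln(1 − 0.0456) = 82.050.
V = 25 × 22 × 7 = 3850 m³.
T = 0.161·V/[−S·ln(1−ᾱ)] = 0.161·3850/82.050 = 7.55 s.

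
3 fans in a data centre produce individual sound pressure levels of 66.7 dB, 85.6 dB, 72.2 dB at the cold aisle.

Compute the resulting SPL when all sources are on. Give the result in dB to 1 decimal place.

Σ 10^(Lᵢ/10) = 3.844e+08.
L_total = 10·log₁₀(3.844e+08) = 85.8 dB.

85.8 dB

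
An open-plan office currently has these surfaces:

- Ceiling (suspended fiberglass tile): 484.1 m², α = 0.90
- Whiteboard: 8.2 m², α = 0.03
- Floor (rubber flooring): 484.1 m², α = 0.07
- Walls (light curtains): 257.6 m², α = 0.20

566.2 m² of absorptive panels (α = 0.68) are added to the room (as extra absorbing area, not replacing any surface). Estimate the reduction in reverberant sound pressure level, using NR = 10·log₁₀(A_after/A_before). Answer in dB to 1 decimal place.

2.4 dB

Equivalent absorption area: A_before = 484.1·0.90 + 8.2·0.03 + 484.1·0.07 + 257.6·0.20 = 521.343 m².
Treatment contributes 566.2·0.68 = 385.016 sabins.
A_after = 521.343 + 385.016 = 906.359 sabins.
NR = 10·log₁₀(906.359/521.343) = 2.4 dB.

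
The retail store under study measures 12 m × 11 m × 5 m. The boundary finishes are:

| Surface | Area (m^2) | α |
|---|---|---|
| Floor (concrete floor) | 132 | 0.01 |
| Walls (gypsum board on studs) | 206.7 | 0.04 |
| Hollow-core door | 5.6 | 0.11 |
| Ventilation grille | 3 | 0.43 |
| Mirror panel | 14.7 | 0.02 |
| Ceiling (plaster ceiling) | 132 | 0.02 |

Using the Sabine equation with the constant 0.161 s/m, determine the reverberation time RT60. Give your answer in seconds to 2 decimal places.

A = Σ Sᵢαᵢ = 132·0.01 + 206.7·0.04 + 5.6·0.11 + 3·0.43 + 14.7·0.02 + 132·0.02 = 14.428 sabins.
V = 12·11·5 = 660 m³.
Sabine: RT60 = 0.161 × 660 / 14.428 = 7.36 s.

7.36 s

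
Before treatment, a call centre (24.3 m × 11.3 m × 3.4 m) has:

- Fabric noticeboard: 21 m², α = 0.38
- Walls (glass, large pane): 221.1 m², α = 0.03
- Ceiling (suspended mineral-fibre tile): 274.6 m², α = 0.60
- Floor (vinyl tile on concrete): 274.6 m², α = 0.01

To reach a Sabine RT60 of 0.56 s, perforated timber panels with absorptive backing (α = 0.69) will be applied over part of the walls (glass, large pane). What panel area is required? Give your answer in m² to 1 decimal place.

130.7

Summing Sᵢαᵢ: 7.980 + 6.633 + 164.760 + 2.746 → A₁ = 182.119 sabins.
Required A₂ = 0.161·933.606/0.56 = 268.412 sabins.
ΔA needed = 268.412 − 182.119 = 86.293 sabins.
Each m² of panel replacing the walls (glass, large pane) adds (0.69 − 0.03) = 0.66 sabins.
Panel area = 86.293 / 0.66 = 130.7 m².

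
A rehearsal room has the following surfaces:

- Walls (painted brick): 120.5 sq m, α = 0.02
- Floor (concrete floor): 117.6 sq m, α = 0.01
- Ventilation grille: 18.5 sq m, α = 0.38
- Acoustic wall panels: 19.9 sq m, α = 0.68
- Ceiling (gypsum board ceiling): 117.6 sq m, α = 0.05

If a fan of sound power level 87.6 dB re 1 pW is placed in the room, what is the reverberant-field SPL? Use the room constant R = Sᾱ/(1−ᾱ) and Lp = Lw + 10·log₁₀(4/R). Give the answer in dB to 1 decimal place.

78.5 dB

Σ(Sᵢαᵢ) = 120.5×0.02 + 117.6×0.01 + 18.5×0.38 + 19.9×0.68 + 117.6×0.05 = 30.028; total area S = 394.1 sq m.
ᾱ = 30.028/394.1 = 0.0762; R = Sᾱ/(1−ᾱ) = 30.028/(1−0.0762) = 32.505 sq m.
Lp = 87.6 + 10·log₁₀(4/32.505) = 87.6 + (-9.10) = 78.5 dB.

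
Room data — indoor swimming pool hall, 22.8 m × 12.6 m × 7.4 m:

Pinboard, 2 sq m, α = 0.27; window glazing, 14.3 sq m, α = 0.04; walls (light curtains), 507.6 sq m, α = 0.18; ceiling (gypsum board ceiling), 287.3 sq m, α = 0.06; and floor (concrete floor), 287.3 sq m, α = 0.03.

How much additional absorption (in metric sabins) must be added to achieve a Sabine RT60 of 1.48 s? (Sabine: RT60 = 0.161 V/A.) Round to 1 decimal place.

Total absorption A₁ = 2·0.27 + 14.3·0.04 + 507.6·0.18 + 287.3·0.06 + 287.3·0.03
  = 0.540 + 0.572 + 91.368 + 17.238 + 8.619 = 118.337 sq m sabins.
V = 2125.872 m³. Required absorption A₂ = 0.161 × 2125.872 / 1.48 = 231.260 sabins.
Additional absorption ΔA = 231.260 − 118.337 = 112.9 sabins.

112.9 sabins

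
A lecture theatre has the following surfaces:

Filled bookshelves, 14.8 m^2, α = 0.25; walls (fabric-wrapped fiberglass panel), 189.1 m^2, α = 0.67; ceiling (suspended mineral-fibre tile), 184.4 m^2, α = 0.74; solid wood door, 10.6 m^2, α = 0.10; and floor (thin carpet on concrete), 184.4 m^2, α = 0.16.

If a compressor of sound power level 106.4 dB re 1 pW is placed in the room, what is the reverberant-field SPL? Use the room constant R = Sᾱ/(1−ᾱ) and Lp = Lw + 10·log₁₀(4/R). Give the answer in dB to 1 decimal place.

Σ(Sᵢαᵢ) = 14.8×0.25 + 189.1×0.67 + 184.4×0.74 + 10.6×0.10 + 184.4×0.16 = 297.417; total area S = 583.3 m^2.
ᾱ = 297.417/583.3 = 0.5099; R = Sᾱ/(1−ᾱ) = 297.417/(1−0.5099) = 606.850 m^2.
Lp = 106.4 + 10·log₁₀(4/606.850) = 106.4 + (-21.81) = 84.6 dB.

84.6 dB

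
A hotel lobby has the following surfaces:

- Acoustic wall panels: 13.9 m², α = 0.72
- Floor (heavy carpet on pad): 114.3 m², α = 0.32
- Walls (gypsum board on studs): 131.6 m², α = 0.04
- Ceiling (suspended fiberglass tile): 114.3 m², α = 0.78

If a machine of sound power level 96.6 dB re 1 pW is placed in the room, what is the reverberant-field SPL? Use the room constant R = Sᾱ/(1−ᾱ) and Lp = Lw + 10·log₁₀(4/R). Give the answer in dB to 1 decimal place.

A = 141.002 sabins; S = 374.1 m².
ᾱ = 0.3769, so room constant R = A/(1−ᾱ) = 226.291 m².
Lp = 96.6 + 10·log₁₀(4/226.291) = 96.6 + (-17.53) = 79.1 dB.

79.1 dB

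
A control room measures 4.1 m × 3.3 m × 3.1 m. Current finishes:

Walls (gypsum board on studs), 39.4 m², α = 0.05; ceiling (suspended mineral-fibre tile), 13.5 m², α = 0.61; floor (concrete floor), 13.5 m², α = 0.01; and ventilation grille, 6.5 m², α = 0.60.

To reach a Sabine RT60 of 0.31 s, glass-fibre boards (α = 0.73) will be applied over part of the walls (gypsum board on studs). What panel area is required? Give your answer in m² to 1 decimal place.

Equivalent absorption area: A₁ = 39.4×0.05 + 13.5×0.61 + 13.5×0.01 + 6.5×0.60 = 14.240 m².
V = 41.943 m³. Target absorption A₂ = 0.161 × 41.943 / 0.31 = 21.783 sabins.
ΔA needed = 21.783 − 14.240 = 7.543 sabins.
Net gain per m²: Δα = 0.73 − 0.05 = 0.68.
Panel area = 7.543 / 0.68 = 11.1 m².

11.1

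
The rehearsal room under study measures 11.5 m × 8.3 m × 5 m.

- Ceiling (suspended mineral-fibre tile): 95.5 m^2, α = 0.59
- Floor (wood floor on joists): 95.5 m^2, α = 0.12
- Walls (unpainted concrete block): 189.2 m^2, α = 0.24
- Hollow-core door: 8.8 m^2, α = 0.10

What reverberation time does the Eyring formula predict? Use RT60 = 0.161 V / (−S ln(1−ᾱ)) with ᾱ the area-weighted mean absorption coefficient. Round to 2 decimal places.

S = Σ Sᵢ = 389.0 m^2.
Σ(Sᵢαᵢ) = 95.5×0.59 + 95.5×0.12 + 189.2×0.24 + 8.8×0.10 = 114.093.
Mean coefficient ᾱ = A/S = 0.2933.
Eyring denominator: −S ln(1−ᾱ) = 135.041.
V = 11.5 × 8.3 × 5 = 477.25 m³.
T = 0.161·V/[−S·ln(1−ᾱ)] = 0.161·477.25/135.041 = 0.57 s.

0.57 s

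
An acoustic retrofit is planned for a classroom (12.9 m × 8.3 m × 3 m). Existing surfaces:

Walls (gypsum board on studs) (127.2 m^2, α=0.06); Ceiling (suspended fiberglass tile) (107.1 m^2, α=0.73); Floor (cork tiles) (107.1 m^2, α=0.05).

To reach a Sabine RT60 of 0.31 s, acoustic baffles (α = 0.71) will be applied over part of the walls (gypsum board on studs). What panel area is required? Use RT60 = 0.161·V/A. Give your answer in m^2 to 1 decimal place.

116.4

A₁ = Σ Sᵢαᵢ = 127.2·0.06 + 107.1·0.73 + 107.1·0.05 = 91.170 sabins.
Required A₂ = 0.161·321.21/0.31 = 166.822 sabins.
ΔA needed = 166.822 − 91.170 = 75.652 sabins.
Net gain per m^2: Δα = 0.71 − 0.06 = 0.65.
Panel area = 75.652 / 0.65 = 116.4 m^2.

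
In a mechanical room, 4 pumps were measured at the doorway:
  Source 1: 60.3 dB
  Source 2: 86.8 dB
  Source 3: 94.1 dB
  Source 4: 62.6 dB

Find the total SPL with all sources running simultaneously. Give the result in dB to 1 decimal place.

94.8 dB

Sum in the linear (power) domain: Σ 10^(Lᵢ/10) = 10^(60.3/10) + 10^(86.8/10) + 10^(94.1/10) + 10^(62.6/10) = 3.052e+09.
Back to dB: 10·log₁₀ Σ = 94.8 dB.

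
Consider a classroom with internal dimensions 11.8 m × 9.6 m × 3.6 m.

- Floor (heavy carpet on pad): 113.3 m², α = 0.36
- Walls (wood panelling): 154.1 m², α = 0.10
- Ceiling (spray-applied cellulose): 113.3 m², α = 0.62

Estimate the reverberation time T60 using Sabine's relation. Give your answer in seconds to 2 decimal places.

0.52 s

Equivalent absorption area: A = 113.3·0.36 + 154.1·0.10 + 113.3·0.62 = 126.444 m².
Room volume: 407.808 m³.
RT60 = 0.161 · V / A = 0.161 × 407.808 / 126.444 = 0.52 s.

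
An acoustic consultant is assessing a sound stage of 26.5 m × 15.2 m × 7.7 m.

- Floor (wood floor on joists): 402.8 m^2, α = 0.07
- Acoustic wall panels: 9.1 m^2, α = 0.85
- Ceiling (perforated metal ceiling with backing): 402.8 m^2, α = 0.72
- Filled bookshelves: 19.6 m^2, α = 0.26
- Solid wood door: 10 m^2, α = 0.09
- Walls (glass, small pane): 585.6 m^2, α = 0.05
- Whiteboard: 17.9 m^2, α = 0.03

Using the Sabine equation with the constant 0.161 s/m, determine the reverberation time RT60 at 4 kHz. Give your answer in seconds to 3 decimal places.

A = Σ Sᵢαᵢ = 402.8×0.07 + 9.1×0.85 + 402.8×0.72 + 19.6×0.26 + 10×0.09 + 585.6×0.05 + 17.9×0.03 = 361.760 sabins.
V = 26.5·15.2·7.7 = 3101.56 m³.
RT60 = 0.161 · V / A = 0.161 × 3101.56 / 361.760 = 1.380 s.

1.380 s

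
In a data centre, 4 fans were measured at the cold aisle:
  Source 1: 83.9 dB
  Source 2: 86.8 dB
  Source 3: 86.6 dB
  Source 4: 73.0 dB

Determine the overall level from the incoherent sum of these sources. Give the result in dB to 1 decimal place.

Σ 10^(Lᵢ/10) = 1.201e+09.
L_total = 10·log₁₀(1.201e+09) = 90.8 dB.

90.8 dB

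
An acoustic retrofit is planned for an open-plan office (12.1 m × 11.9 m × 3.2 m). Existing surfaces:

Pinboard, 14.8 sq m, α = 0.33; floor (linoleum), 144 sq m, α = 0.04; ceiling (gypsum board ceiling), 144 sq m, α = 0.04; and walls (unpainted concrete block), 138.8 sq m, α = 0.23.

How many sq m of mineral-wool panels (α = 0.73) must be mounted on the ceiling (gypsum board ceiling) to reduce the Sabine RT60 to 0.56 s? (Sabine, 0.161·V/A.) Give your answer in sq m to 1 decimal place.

121.9

Summing Sᵢαᵢ: 4.884 + 5.760 + 5.760 + 31.924 → A₁ = 48.328 sabins.
V = 460.768 m³. Target absorption A₂ = 0.161 × 460.768 / 0.56 = 132.471 sabins.
Absorption to add: 132.471 − 48.328 = 84.143 sabins.
Net gain per sq m: Δα = 0.73 − 0.04 = 0.69.
Panel area = 84.143 / 0.69 = 121.9 sq m.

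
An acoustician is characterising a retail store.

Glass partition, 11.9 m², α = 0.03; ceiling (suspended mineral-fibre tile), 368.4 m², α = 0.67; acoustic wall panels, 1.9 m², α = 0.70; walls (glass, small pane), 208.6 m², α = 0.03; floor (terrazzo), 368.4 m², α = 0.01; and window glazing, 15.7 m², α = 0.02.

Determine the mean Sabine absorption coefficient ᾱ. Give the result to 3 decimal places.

0.265

S = Σ Sᵢ = 11.9 + 368.4 + 1.9 + 208.6 + 368.4 + 15.7 = 974.9 m².
A = 11.9*0.03 + 368.4*0.67 + 1.9*0.70 + 208.6*0.03 + 368.4*0.01 + 15.7*0.02 = 258.771 sabins.
ᾱ = 258.771 / 974.9 = 0.265.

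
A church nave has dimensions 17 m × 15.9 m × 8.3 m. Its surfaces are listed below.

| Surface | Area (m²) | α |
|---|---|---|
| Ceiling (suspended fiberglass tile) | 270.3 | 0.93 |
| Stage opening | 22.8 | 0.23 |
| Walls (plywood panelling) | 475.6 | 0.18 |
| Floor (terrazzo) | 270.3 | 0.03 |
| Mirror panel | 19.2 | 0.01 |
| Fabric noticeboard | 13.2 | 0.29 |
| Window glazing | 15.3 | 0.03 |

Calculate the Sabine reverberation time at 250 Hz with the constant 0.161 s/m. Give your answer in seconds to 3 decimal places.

A = Σ Sᵢαᵢ = 270.3×0.93 + 22.8×0.23 + 475.6×0.18 + 270.3×0.03 + 19.2×0.01 + 13.2×0.29 + 15.3×0.03 = 354.819 sabins.
Room volume: 2243.49 m³.
RT60 = 0.161 · V / A = 0.161 × 2243.49 / 354.819 = 1.018 s.

1.018 s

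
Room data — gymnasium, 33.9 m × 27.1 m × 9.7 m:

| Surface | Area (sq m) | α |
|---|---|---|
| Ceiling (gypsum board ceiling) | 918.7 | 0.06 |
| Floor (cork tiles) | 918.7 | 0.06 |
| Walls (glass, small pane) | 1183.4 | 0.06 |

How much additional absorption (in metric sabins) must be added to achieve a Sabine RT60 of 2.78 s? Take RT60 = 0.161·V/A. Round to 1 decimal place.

334.8 sabins

Equivalent absorption area: A₁ = 918.7×0.06 + 918.7×0.06 + 1183.4×0.06 = 181.248 sq m.
Target A₂ = 0.161·8911.293/2.78 = 516.086 sabins (V = 8911.293 m³).
Additional absorption ΔA = 516.086 − 181.248 = 334.8 sabins.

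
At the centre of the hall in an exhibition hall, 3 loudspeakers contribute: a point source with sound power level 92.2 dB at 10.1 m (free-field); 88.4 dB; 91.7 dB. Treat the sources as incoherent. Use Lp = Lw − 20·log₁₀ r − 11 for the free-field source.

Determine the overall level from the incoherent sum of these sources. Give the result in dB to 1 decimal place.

93.4 dB

Source at 10.1 m: Lp = 92.2 − 20·log₁₀(10.1) − 11 = 61.1 dB.
Σ 10^(Lᵢ/10) = 2.172e+09.
Back to dB: 10·log₁₀ Σ = 93.4 dB.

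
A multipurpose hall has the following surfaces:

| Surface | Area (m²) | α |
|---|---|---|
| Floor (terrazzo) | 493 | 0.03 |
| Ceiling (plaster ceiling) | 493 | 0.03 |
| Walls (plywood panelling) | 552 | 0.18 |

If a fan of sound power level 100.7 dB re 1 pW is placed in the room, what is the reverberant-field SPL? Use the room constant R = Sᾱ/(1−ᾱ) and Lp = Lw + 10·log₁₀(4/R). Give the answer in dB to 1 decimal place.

Σ(Sᵢαᵢ) = 493×0.03 + 493×0.03 + 552×0.18 = 128.940; total area S = 1538.0 m².
ᾱ = 128.940/1538.0 = 0.0838; R = Sᾱ/(1−ᾱ) = 128.940/(1−0.0838) = 140.733 m².
Lp = Lw + 10 log₁₀(4/R) = 100.7 -15.46 = 85.2 dB.

85.2 dB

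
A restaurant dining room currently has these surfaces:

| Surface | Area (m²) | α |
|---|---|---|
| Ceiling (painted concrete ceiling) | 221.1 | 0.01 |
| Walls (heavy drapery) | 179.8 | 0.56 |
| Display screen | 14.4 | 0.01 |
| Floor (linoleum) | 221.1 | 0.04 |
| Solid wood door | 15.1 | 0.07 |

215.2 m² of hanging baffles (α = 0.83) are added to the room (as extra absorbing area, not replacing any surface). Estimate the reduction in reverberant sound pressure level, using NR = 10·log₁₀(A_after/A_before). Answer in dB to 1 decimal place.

Summing Sᵢαᵢ: 2.211 + 100.688 + 0.144 + 8.844 + 1.057 → A_before = 112.944 sabins.
Treatment contributes 215.2·0.83 = 178.616 sabins.
A_after = 112.944 + 178.616 = 291.560 sabins.
NR = 10·log₁₀(291.560/112.944) = 4.1 dB.

4.1 dB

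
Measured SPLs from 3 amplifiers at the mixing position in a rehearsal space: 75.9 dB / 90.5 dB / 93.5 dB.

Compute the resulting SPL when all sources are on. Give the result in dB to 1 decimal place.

95.3 dB

Sum in the linear (power) domain: Σ 10^(Lᵢ/10) = 10^(75.9/10) + 10^(90.5/10) + 10^(93.5/10) = 3.4e+09.
L_total = 10·log₁₀(3.4e+09) = 95.3 dB.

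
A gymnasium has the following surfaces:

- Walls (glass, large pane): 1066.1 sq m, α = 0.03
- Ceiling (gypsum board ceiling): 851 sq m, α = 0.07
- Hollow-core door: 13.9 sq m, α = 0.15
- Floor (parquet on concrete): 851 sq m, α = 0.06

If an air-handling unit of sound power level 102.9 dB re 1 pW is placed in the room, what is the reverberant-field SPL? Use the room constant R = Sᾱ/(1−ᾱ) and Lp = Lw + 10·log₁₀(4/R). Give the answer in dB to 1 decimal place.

Σ(Sᵢαᵢ) = 1066.1·0.03 + 851·0.07 + 13.9·0.15 + 851·0.06 = 144.698; total area S = 2782.0 sq m.
ᾱ = 144.698/2782.0 = 0.0520; R = Sᾱ/(1−ᾱ) = 144.698/(1−0.0520) = 152.635 sq m.
Lp = 102.9 + 10·log₁₀(4/152.635) = 102.9 + (-15.82) = 87.1 dB.

87.1 dB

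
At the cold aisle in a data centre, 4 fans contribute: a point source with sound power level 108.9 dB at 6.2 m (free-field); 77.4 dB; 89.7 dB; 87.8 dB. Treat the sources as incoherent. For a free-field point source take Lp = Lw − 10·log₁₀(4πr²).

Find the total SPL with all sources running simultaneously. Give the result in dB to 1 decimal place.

92.4 dB

Source at 6.2 m: Lp = 108.9 − 10·log₁₀(4π·6.2²) = 108.9 − 10·log₁₀(483.051) = 82.1 dB.
Σ 10^(Lᵢ/10) = 1.753e+09.
L_total = 10·log₁₀(1.753e+09) = 92.4 dB.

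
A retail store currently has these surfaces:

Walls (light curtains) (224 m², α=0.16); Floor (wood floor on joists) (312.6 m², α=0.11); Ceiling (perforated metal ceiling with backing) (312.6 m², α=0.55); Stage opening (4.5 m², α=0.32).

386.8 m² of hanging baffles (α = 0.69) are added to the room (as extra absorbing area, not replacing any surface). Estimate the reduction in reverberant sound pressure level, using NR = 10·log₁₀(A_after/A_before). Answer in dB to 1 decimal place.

Summing Sᵢαᵢ: 35.840 + 34.386 + 171.930 + 1.440 → A_before = 243.596 sabins.
Treatment contributes 386.8·0.69 = 266.892 sabins.
New total A_after = 510.488 sabins.
Reduction = 10 log₁₀(A_after/A_before) = 10 log₁₀(2.0956) = 3.2 dB.

3.2 dB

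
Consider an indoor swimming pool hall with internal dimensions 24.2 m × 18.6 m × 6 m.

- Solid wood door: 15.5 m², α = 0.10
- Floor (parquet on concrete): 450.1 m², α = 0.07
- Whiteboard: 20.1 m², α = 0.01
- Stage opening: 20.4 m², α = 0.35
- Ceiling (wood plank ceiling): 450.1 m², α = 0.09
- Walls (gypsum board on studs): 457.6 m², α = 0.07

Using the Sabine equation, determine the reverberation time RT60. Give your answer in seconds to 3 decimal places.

Total absorption A = 15.5×0.10 + 450.1×0.07 + 20.1×0.01 + 20.4×0.35 + 450.1×0.09 + 457.6×0.07
  = 1.550 + 31.507 + 0.201 + 7.140 + 40.509 + 32.032 = 112.939 m² sabins.
Volume V = 24.2 × 18.6 × 6 = 2700.72 m³.
Sabine: RT60 = 0.161 × 2700.72 / 112.939 = 3.850 s.

3.850 seconds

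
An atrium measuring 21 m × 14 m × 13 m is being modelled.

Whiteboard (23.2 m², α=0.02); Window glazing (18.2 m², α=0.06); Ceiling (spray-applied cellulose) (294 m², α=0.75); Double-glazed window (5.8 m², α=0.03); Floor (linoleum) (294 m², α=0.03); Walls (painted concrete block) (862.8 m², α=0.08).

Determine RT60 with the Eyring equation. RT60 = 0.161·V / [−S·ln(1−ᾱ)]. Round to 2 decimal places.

1.84 sec

S = Σ Sᵢ = 1498.0 m².
Σ(Sᵢαᵢ) = 23.2·0.02 + 18.2·0.06 + 294·0.75 + 5.8·0.03 + 294·0.03 + 862.8·0.08 = 300.074.
ᾱ = 300.074 / 1498.0 = 0.2003.
Eyring denominator: −S ln(1−ᾱ) = 334.831.
V = 21 × 14 × 13 = 3822 m³.
T = 0.161·V/[−S·ln(1−ᾱ)] = 0.161·3822/334.831 = 1.84 s.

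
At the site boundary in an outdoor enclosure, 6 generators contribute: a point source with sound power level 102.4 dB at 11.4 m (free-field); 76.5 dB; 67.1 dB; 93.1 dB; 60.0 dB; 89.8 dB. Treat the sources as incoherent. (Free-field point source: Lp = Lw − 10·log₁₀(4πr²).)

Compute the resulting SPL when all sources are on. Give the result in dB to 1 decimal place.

94.9 dB

Source at 11.4 m: Lp = 102.4 − 10·log₁₀(4π·11.4²) = 102.4 − 10·log₁₀(1633.126) = 70.3 dB.
Converting to relative power and adding: 10^(70.3/10) + 10^(76.5/10) + 10^(67.1/10) + 10^(93.1/10) + 10^(60.0/10) + 10^(89.8/10) = 3.058e+09.
L_total = 10·log₁₀(3.058e+09) = 94.9 dB.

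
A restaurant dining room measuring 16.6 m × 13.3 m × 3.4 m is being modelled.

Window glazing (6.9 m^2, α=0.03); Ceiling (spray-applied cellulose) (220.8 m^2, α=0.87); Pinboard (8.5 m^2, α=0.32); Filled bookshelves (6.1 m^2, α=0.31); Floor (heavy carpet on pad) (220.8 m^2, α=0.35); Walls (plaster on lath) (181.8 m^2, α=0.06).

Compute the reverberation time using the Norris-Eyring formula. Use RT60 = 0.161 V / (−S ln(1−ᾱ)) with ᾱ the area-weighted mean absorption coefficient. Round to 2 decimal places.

0.32 seconds

S = Σ Sᵢ = 644.9 m^2.
Absorption A = 6.9×0.03 + 220.8×0.87 + 8.5×0.32 + 6.1×0.31 + 220.8×0.35 + 181.8×0.06 = 285.102 sabins.
ᾱ = 285.102 / 644.9 = 0.4421.
−S·ln(1−ᾱ) = −644.9 × ln(1 − 0.4421) = 376.348.
V = 16.6 × 13.3 × 3.4 = 750.652 m³.
RT60 = 0.161 × 750.652 / 376.348 = 0.32 s.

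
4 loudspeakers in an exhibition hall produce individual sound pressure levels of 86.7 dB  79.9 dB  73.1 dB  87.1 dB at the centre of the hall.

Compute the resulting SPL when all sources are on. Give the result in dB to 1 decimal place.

90.4 dB

Σ 10^(Lᵢ/10) = 1.099e+09.
Combined level = 10 log₁₀(1.099e+09) = 90.4 dB.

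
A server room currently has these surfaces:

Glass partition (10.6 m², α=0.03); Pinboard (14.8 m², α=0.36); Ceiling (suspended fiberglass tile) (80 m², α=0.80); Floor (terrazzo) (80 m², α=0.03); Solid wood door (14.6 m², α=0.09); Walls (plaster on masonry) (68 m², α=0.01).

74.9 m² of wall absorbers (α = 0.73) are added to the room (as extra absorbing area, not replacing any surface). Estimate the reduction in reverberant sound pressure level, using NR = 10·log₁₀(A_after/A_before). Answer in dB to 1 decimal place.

2.4 dB

Total absorption A_before = 10.6×0.03 + 14.8×0.36 + 80×0.80 + 80×0.03 + 14.6×0.09 + 68×0.01
  = 0.318 + 5.328 + 64.000 + 2.400 + 1.314 + 0.680 = 74.040 m² sabins.
Treatment contributes 74.9·0.73 = 54.677 sabins.
A_after = 74.040 + 54.677 = 128.717 sabins.
NR = 10·log₁₀(128.717/74.040) = 2.4 dB.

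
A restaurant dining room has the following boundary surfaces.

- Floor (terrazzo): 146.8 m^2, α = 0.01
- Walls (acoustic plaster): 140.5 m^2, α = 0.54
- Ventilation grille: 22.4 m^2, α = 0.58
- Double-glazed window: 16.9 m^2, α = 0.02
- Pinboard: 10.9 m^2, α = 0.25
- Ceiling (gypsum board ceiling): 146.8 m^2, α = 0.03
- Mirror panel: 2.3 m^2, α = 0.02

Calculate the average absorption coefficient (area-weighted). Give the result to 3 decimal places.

Total surface area S = 486.6 m^2.
A = 146.8·0.01 + 140.5·0.54 + 22.4·0.58 + 16.9·0.02 + 10.9·0.25 + 146.8·0.03 + 2.3·0.02 = 97.843 sabins.
ᾱ = 97.843 / 486.6 = 0.201.

0.201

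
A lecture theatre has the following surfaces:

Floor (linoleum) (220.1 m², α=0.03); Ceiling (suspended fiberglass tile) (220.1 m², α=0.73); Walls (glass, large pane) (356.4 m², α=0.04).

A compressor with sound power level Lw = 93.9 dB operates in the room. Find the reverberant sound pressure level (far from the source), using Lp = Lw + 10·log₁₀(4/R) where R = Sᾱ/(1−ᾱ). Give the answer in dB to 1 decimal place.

A = 181.532 sabins; S = 796.6 m².
ᾱ = 181.532/796.6 = 0.2279; R = Sᾱ/(1−ᾱ) = 181.532/(1−0.2279) = 235.115 m².
Lp = 93.9 + 10·log₁₀(4/235.115) = 93.9 + (-17.69) = 76.2 dB.

76.2 dB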